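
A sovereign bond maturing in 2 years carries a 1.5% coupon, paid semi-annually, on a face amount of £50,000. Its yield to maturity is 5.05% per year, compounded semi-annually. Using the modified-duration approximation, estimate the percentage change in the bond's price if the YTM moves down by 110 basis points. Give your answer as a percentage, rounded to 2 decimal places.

+2.12%

Periodic yield y = 0.02525. Modified duration first:
  t   CF        PV=CF/(1+0.02525)^t    t·PV
  1       375.00       365.7644       365.7644
  2       375.00       356.7563       713.5127
  3       375.00       347.9701     1,043.9103
  4    50,375.00    45,592.7667   182,371.0668
  Σ                 46,663.2576   184,494.2543
P = 46,663.2576; D_Mac = 3.95374 half-year periods = 1.97687 yrs; D_mod = 1.97687/(1+0.02525) = 1.92818 yrs.
ΔP/P ≈ -D_mod · Δy = -1.92818 × (-0.011) = +0.021210 = +2.1210%.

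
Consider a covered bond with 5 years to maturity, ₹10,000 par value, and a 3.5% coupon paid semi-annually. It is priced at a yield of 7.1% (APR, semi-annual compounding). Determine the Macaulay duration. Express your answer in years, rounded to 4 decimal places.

4.5915 years

Periodic yield y = 0.0355. Discount each cash flow and weight by its period:
  t   CF        PV=CF/(1+0.0355)^t    t·PV
  1       175.00       169.0005       169.0005
  2       175.00       163.2066       326.4133
  3       175.00       157.6114       472.8343
  4       175.00       152.2081       608.8322
  5       175.00       146.9899       734.9496
  6       175.00       141.9507       851.7040
  7       175.00       137.0842       959.5892
  8       175.00       132.3845     1,059.0762
  9       175.00       127.8460     1,150.6139
  10   10,175.00     7,178.4947    71,784.9473
  Σ                  8,506.7766    78,117.9605
Price P = Σ PV = 8,506.7766.
Macaulay duration = Σ(t·PV) / P = 78,117.9605 / 8,506.7766 = 9.18303 half-year periods.
In years: 9.18303 / 2 = 4.59151 years.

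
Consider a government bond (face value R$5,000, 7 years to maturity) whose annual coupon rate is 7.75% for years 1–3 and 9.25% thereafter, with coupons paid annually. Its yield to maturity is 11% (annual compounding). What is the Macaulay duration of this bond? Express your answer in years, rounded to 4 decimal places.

Periodic yield y = 0.11. Discount each cash flow and weight by its year:
  t   CF        PV=CF/(1+0.11)^t    t·PV
  1       387.50       349.0991       349.0991
  2       387.50       314.5037       629.0074
  3       387.50       283.3367       850.0100
  4       462.50       304.6631     1,218.6523
  5       462.50       274.4712     1,372.3562
  6       462.50       247.2714     1,483.6283
  7     5,462.50     2,631.0591    18,417.4135
  Σ                  4,404.4042    24,320.1668
Price P = Σ PV = 4,404.4042.
Macaulay duration = Σ(t·PV) / P = 24,320.1668 / 4,404.4042 = 5.52178 years.

5.5218 years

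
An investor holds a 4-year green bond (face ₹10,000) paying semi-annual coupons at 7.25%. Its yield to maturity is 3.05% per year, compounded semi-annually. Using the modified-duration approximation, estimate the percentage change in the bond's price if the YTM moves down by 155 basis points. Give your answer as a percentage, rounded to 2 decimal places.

+5.47%

Periodic yield y = 0.01525. Modified duration first:
  t   CF        PV=CF/(1+0.01525)^t    t·PV
  1       362.50       357.0549       357.0549
  2       362.50       351.6916       703.3832
  3       362.50       346.4089     1,039.2266
  4       362.50       341.2055     1,364.8220
  5       362.50       336.0803     1,680.4014
  6       362.50       331.0320     1,986.1922
  7       362.50       326.0596     2,282.4174
  8    10,362.50     9,180.8007    73,446.4054
  Σ                 11,570.3335    82,859.9031
P = 11,570.3335; D_Mac = 7.16141 half-year periods = 3.58071 yrs; D_mod = 3.58071/(1+0.01525) = 3.52692 yrs.
ΔP/P ≈ -D_mod · Δy = -3.52692 × (-0.0155) = +0.054667 = +5.4667%.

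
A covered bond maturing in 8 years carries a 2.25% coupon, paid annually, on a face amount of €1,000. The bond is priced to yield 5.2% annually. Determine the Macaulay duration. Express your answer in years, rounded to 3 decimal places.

7.330 years

Periodic yield y = 0.052. Discount each cash flow and weight by its year:
  t   CF        PV=CF/(1+0.052)^t    t·PV
  1        22.50        21.3878        21.3878
  2        22.50        20.3306        40.6613
  3        22.50        19.3257        57.9771
  4        22.50        18.3704        73.4818
  5        22.50        17.4624        87.3120
  6        22.50        16.5992        99.5954
  7        22.50        15.7787       110.4512
  8     1,022.50       681.6123     5,452.8981
  Σ                    810.8673     5,943.7647
Price P = Σ PV = 810.8673.
Macaulay duration = Σ(t·PV) / P = 5,943.7647 / 810.8673 = 7.33013 years.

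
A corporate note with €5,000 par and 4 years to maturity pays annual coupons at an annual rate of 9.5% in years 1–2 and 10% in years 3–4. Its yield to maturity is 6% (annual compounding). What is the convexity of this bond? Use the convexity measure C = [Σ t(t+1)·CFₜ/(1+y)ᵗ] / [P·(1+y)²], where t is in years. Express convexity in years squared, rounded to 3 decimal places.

With y = 0.06:
  t   CF        PV=CF/(1+0.06)^t    t·PV        t(t+1)·PV
  1       475.00       448.1132       448.1132         896.2264
  2       475.00       422.7483       845.4966       2,536.4899
  3       500.00       419.8096     1,259.4289       5,037.7157
  4     5,500.00     4,356.5151    17,426.0606      87,130.3030
  Σ                  5,647.1863    19,979.0993      95,600.7349
P = 5,647.1863.
Convexity = Σ t(t+1)·PV / [P·(1+y)²] = 95,600.7349 / (5,647.1863 × 1.123600) = 15.06667.

15.067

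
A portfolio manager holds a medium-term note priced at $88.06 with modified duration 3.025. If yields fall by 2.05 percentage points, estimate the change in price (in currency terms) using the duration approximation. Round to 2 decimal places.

Duration approximation: ΔP/P ≈ -D_mod · Δy = -3.025 × (-0.0205) = +0.0620125.
ΔP ≈ 88.06 × (+0.0620125) = +5.46082075.

+$5.46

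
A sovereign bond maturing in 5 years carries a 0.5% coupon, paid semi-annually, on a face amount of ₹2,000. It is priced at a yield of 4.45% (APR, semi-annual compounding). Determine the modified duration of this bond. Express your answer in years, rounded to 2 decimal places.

4.83 years

Periodic yield y = 0.02225. First find Macaulay duration:
  t   CF        PV=CF/(1+0.02225)^t    t·PV
  1         5.00         4.8912         4.8912
  2         5.00         4.7847         9.5694
  3         5.00         4.6806        14.0417
  4         5.00         4.5787        18.3148
  5         5.00         4.4790        22.3952
  6         5.00         4.3815        26.2893
  7         5.00         4.2862        30.0032
  8         5.00         4.1929        33.5431
  9         5.00         4.1016        36.9146
  10    2,005.00     1,608.9524    16,089.5236
  Σ                  1,649.3288    16,285.4861
P = 1,649.3288; Macaulay duration = 16,285.4861 / 1,649.3288 = 9.87401 half-year periods = 4.93700 years.
Modified duration = D_Mac / (1 + y) = 4.93700 / 1.02225 = 4.82955 years.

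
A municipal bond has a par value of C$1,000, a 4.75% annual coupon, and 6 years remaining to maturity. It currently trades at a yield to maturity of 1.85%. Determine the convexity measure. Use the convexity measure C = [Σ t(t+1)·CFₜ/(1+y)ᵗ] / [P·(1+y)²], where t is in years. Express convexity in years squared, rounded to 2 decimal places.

35.22

With y = 0.0185:
  t   CF        PV=CF/(1+0.0185)^t    t·PV        t(t+1)·PV
  1        47.50        46.6372        46.6372          93.2744
  2        47.50        45.7901        91.5802         274.7406
  3        47.50        44.9584       134.8751         539.5004
  4        47.50        44.1417       176.5670         882.8349
  5        47.50        43.3400       216.6998       1,300.1986
  6     1,047.50       938.3996     5,630.3978      39,412.7848
  Σ                  1,163.2670     6,296.7571      42,503.3336
P = 1,163.2670.
Convexity = Σ t(t+1)·PV / [P·(1+y)²] = 42,503.3336 / (1,163.2670 × 1.037342) = 35.22261.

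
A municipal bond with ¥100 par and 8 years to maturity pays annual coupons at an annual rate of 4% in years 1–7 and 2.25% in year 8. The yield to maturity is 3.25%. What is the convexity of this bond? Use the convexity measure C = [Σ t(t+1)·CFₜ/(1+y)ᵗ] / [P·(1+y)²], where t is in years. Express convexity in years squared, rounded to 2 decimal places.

56.58

With y = 0.0325:
  t   CF        PV=CF/(1+0.0325)^t    t·PV        t(t+1)·PV
  1         4.00         3.8741         3.8741           7.7482
  2         4.00         3.7521         7.5043          22.5129
  3         4.00         3.6340        10.9021          43.6085
  4         4.00         3.5197        14.0786          70.3930
  5         4.00         3.4089        17.0443         102.2659
  6         4.00         3.3016        19.8094         138.6657
  7         4.00         3.1976        22.3835         179.0678
  8       102.25        79.1668       633.3340       5,700.0062
  Σ                    103.8548       728.9303       6,264.2683
P = 103.8548.
Convexity = Σ t(t+1)·PV / [P·(1+y)²] = 6,264.2683 / (103.8548 × 1.066056) = 56.58012.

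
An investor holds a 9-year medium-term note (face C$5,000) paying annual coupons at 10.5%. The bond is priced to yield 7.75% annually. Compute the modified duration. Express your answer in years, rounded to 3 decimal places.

Periodic yield y = 0.0775. First find Macaulay duration:
  t   CF        PV=CF/(1+0.0775)^t    t·PV
  1       525.00       487.2390       487.2390
  2       525.00       452.1939       904.3879
  3       525.00       419.6696     1,259.0087
  4       525.00       389.4845     1,557.9380
  5       525.00       361.4705     1,807.3527
  6       525.00       335.4715     2,012.8290
  7       525.00       311.3425     2,179.3972
  8       525.00       288.9489     2,311.5913
  9     5,525.00     2,822.1284    25,399.1558
  Σ                  5,867.9488    37,918.8997
P = 5,867.9488; Macaulay duration = 37,918.8997 / 5,867.9488 = 6.46204 years.
Modified duration = D_Mac / (1 + y) = 6.46204 / 1.0775 = 5.99725 years.

5.997 years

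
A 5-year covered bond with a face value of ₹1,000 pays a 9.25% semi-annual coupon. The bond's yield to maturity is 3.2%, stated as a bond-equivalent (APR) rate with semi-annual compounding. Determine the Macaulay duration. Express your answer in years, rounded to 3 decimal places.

4.231 years

Periodic yield y = 0.016. Discount each cash flow and weight by its period:
  t   CF        PV=CF/(1+0.016)^t    t·PV
  1        46.25        45.5217        45.5217
  2        46.25        44.8048        89.6096
  3        46.25        44.0992       132.2976
  4        46.25        43.4047       173.6189
  5        46.25        42.7212       213.6059
  6        46.25        42.0484       252.2904
  7        46.25        41.3862       289.7036
  8        46.25        40.7345       325.8758
  9        46.25        40.0930       360.8368
  10    1,046.25       892.6853     8,926.8532
  Σ                  1,277.4989    10,810.2133
Price P = Σ PV = 1,277.4989.
Macaulay duration = Σ(t·PV) / P = 10,810.2133 / 1,277.4989 = 8.46201 half-year periods.
In years: 8.46201 / 2 = 4.23101 years.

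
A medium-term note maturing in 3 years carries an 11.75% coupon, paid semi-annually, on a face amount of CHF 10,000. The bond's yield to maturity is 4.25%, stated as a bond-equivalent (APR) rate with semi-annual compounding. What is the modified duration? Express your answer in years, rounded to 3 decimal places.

2.598 years

Periodic yield y = 0.02125. First find Macaulay duration:
  t   CF        PV=CF/(1+0.02125)^t    t·PV
  1       587.50       575.2754       575.2754
  2       587.50       563.3052     1,126.6103
  3       587.50       551.5840     1,654.7520
  4       587.50       540.1067     2,160.4269
  5       587.50       528.8683     2,644.3414
  6    10,587.50     9,332.5646    55,995.3878
  Σ                 12,091.7042    64,156.7939
P = 12,091.7042; Macaulay duration = 64,156.7939 / 12,091.7042 = 5.30585 half-year periods = 2.65293 years.
Modified duration = D_Mac / (1 + y) = 2.65293 / 1.02125 = 2.59772 years.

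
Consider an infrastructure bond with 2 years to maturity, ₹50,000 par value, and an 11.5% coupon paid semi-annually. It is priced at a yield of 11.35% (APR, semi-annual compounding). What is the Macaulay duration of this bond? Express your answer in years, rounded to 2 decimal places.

1.84 years

Periodic yield y = 0.05675. Discount each cash flow and weight by its period:
  t   CF        PV=CF/(1+0.05675)^t    t·PV
  1     2,875.00     2,720.6056     2,720.6056
  2     2,875.00     2,574.5026     5,149.0052
  3     2,875.00     2,436.2457     7,308.7370
  4    52,875.00    42,399.5605   169,598.2418
  Σ                 50,130.9144   184,776.5897
Price P = Σ PV = 50,130.9144.
Macaulay duration = Σ(t·PV) / P = 184,776.5897 / 50,130.9144 = 3.68588 half-year periods.
In years: 3.68588 / 2 = 1.84294 years.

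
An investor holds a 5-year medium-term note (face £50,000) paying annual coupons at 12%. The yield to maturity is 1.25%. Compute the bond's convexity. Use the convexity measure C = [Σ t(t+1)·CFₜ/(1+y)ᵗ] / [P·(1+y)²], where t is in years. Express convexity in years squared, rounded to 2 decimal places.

23.25

With y = 0.0125:
  t   CF        PV=CF/(1+0.0125)^t    t·PV        t(t+1)·PV
  1     6,000.00     5,925.9259     5,925.9259      11,851.8519
  2     6,000.00     5,852.7663    11,705.5327      35,116.5981
  3     6,000.00     5,780.5100    17,341.5299      69,366.1197
  4     6,000.00     5,709.1457    22,836.5826     114,182.9130
  5    56,000.00    52,627.5155   263,137.5773   1,578,825.4641
  Σ                 75,895.8634   320,947.1485   1,809,342.9467
P = 75,895.8634.
Convexity = Σ t(t+1)·PV / [P·(1+y)²] = 1,809,342.9467 / (75,895.8634 × 1.025156) = 23.25481.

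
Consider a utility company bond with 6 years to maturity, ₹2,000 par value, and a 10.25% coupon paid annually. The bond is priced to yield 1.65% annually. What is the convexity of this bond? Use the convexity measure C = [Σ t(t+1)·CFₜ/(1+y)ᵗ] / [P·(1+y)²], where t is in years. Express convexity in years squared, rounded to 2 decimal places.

31.68

With y = 0.0165:
  t   CF        PV=CF/(1+0.0165)^t    t·PV        t(t+1)·PV
  1       205.00       201.6724       201.6724         403.3448
  2       205.00       198.3988       396.7976       1,190.3929
  3       205.00       195.1784       585.5351       2,342.1406
  4       205.00       192.0102       768.0409       3,840.2043
  5       205.00       188.8935       944.4674       5,666.8041
  6     2,205.00     1,998.7768    11,992.6607      83,948.6248
  Σ                  2,974.9301    14,889.1741      97,391.5116
P = 2,974.9301.
Convexity = Σ t(t+1)·PV / [P·(1+y)²] = 97,391.5116 / (2,974.9301 × 1.033272) = 31.68324.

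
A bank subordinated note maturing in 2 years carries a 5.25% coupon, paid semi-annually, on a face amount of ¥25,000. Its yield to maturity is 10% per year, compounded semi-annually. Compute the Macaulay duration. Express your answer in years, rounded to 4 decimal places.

Periodic yield y = 0.05. Discount each cash flow and weight by its period:
  t   CF        PV=CF/(1+0.05)^t    t·PV
  1       656.25       625.0000       625.0000
  2       656.25       595.2381     1,190.4762
  3       656.25       566.8934     1,700.6803
  4    25,656.25    21,107.4604    84,429.8415
  Σ                 22,894.5919    87,945.9979
Price P = Σ PV = 22,894.5919.
Macaulay duration = Σ(t·PV) / P = 87,945.9979 / 22,894.5919 = 3.84134 half-year periods.
In years: 3.84134 / 2 = 1.92067 years.

1.9207 years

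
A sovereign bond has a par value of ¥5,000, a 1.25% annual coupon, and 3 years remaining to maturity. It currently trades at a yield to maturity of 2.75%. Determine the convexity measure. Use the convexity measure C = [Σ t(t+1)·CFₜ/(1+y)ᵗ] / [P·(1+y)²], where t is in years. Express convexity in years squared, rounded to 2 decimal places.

11.18

With y = 0.0275:
  t   CF        PV=CF/(1+0.0275)^t    t·PV        t(t+1)·PV
  1        62.50        60.8273        60.8273         121.6545
  2        62.50        59.1993       118.3985         355.1956
  3     5,062.50     4,666.8038    14,000.4115      56,001.6458
  Σ                  4,786.8303    14,179.6372      56,478.4960
P = 4,786.8303.
Convexity = Σ t(t+1)·PV / [P·(1+y)²] = 56,478.4960 / (4,786.8303 × 1.055756) = 11.17561.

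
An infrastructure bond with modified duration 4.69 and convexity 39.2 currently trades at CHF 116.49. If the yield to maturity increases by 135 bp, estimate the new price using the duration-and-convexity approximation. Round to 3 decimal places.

CHF 109.531

Duration effect: -D_mod·Δy = -4.69 × (+0.0135) = -0.063315
Convexity effect: ½·C·(Δy)² = 0.5 × 39.2 × (0.0135)² = +0.0035721
ΔP/P ≈ -0.063315 + 0.0035721 = -0.0597429
New price ≈ 116.49 × (1 - 0.0597429) = 109.530549579.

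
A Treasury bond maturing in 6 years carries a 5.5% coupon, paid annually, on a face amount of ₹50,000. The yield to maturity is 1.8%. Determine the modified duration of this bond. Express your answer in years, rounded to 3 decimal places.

5.251 years

Periodic yield y = 0.018. First find Macaulay duration:
  t   CF        PV=CF/(1+0.018)^t    t·PV
  1     2,750.00     2,701.3752     2,701.3752
  2     2,750.00     2,653.6103     5,307.2205
  3     2,750.00     2,606.6898     7,820.0695
  4     2,750.00     2,560.5991    10,242.3962
  5     2,750.00     2,515.3232    12,576.6162
  6    52,750.00    47,395.3567   284,372.1401
  Σ                 60,432.9543   323,019.8178
P = 60,432.9543; Macaulay duration = 323,019.8178 / 60,432.9543 = 5.34509 years.
Modified duration = D_Mac / (1 + y) = 5.34509 / 1.018 = 5.25058 years.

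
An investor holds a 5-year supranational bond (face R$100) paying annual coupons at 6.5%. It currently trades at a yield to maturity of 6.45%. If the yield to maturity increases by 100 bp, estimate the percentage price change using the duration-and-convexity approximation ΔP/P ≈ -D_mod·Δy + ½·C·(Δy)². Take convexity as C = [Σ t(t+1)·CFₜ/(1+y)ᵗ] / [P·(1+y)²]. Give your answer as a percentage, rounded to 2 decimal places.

-4.05%

With y = 0.0645:
  t   CF        PV=CF/(1+0.0645)^t    t·PV        t(t+1)·PV
  1         6.50         6.1062         6.1062          12.2123
  2         6.50         5.7362        11.4723          34.4170
  3         6.50         5.3886        16.1658          64.6633
  4         6.50         5.0621        20.2484         101.2420
  5       106.50        77.9150       389.5752       2,337.4511
  Σ                    100.2081       443.5679       2,549.9857
P = 100.2081; D_Mac = 4.42647 yrs; D_mod = 4.15826 yrs; C = 22.45659.
Duration effect: -4.15826 × (+0.01) = -0.041583
Convexity effect: 0.5 × 22.45659 × (0.01)² = +0.0011228
ΔP/P ≈ -0.041583 + 0.0011228 = -0.040460 = -4.0460%.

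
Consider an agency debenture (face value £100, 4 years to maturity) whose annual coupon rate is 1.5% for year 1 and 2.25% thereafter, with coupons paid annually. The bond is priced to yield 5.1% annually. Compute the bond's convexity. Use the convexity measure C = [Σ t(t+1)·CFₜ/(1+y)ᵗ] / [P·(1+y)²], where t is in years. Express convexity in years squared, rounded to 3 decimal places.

With y = 0.051:
  t   CF        PV=CF/(1+0.051)^t    t·PV        t(t+1)·PV
  1         1.50         1.4272         1.4272           2.8544
  2         2.25         2.0369         4.0739          12.2216
  3         2.25         1.9381         5.8143          23.2571
  4       102.25        83.8016       335.2065       1,676.0325
  Σ                     89.2039       346.5219       1,714.3657
P = 89.2039.
Convexity = Σ t(t+1)·PV / [P·(1+y)²] = 1,714.3657 / (89.2039 × 1.104601) = 17.39860.

17.399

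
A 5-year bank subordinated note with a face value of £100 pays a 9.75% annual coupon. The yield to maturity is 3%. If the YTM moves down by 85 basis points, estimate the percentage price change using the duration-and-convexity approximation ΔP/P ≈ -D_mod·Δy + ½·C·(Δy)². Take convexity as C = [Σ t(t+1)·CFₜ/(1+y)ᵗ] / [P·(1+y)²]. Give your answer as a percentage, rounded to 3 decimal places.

With y = 0.03:
  t   CF        PV=CF/(1+0.03)^t    t·PV        t(t+1)·PV
  1         9.75         9.4660         9.4660          18.9320
  2         9.75         9.1903        18.3806          55.1419
  3         9.75         8.9226        26.7679         107.0716
  4         9.75         8.6627        34.6510         173.2550
  5       109.75        94.6713       473.3566       2,840.1394
  Σ                    130.9130       562.6221       3,194.5399
P = 130.9130; D_Mac = 4.29768 yrs; D_mod = 4.17250 yrs; C = 23.00123.
Duration effect: -4.17250 × (-0.0085) = +0.035466
Convexity effect: 0.5 × 23.00123 × (-0.0085)² = +0.0008309
ΔP/P ≈ +0.035466 + 0.0008309 = +0.036297 = +3.6297%.

+3.630%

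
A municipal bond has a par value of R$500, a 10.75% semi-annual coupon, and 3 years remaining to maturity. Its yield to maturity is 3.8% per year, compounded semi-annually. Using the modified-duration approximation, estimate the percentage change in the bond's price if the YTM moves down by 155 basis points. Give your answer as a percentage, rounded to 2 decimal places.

Periodic yield y = 0.019. Modified duration first:
  t   CF        PV=CF/(1+0.019)^t    t·PV
  1       26.875        26.3739        26.3739
  2       26.875        25.8821        51.7643
  3       26.875        25.3995        76.1986
  4       26.875        24.9260        99.7038
  5       26.875        24.4612       122.3059
  6      526.875       470.6114     2,823.6687
  Σ                    597.6542     3,200.0152
P = 597.6542; D_Mac = 5.35429 half-year periods = 2.67715 yrs; D_mod = 2.67715/(1+0.019) = 2.62723 yrs.
ΔP/P ≈ -D_mod · Δy = -2.62723 × (-0.0155) = +0.040722 = +4.0722%.

+4.07%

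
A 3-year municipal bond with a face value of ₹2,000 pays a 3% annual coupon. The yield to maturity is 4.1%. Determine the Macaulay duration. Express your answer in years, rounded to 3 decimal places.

Periodic yield y = 0.041. Discount each cash flow and weight by its year:
  t   CF        PV=CF/(1+0.041)^t    t·PV
  1        60.00        57.6369        57.6369
  2        60.00        55.3668       110.7337
  3     2,060.00     1,826.0600     5,478.1799
  Σ                  1,939.0637     5,646.5504
Price P = Σ PV = 1,939.0637.
Macaulay duration = Σ(t·PV) / P = 5,646.5504 / 1,939.0637 = 2.91200 years.

2.912 years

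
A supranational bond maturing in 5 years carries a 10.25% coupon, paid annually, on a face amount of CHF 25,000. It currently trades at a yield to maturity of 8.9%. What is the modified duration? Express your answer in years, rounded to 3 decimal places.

Periodic yield y = 0.089. First find Macaulay duration:
  t   CF        PV=CF/(1+0.089)^t    t·PV
  1     2,562.50     2,353.0762     2,353.0762
  2     2,562.50     2,160.7679     4,321.5358
  3     2,562.50     1,984.1762     5,952.5286
  4     2,562.50     1,822.0167     7,288.0668
  5    27,562.50    17,996.1336    89,980.6679
  Σ                 26,316.1706   109,895.8753
P = 26,316.1706; Macaulay duration = 109,895.8753 / 26,316.1706 = 4.17598 years.
Modified duration = D_Mac / (1 + y) = 4.17598 / 1.089 = 3.83469 years.

3.835 years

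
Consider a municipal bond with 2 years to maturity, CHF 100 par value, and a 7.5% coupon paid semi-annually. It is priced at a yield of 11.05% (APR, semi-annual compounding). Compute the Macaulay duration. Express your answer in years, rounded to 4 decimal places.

1.8902 years

Periodic yield y = 0.05525. Discount each cash flow and weight by its period:
  t   CF        PV=CF/(1+0.05525)^t    t·PV
  1         3.75         3.5537         3.5537
  2         3.75         3.3676         6.7352
  3         3.75         3.1913         9.5738
  4       103.75        83.6694       334.6776
  Σ                     93.7819       354.5403
Price P = Σ PV = 93.7819.
Macaulay duration = Σ(t·PV) / P = 354.5403 / 93.7819 = 3.78048 half-year periods.
In years: 3.78048 / 2 = 1.89024 years.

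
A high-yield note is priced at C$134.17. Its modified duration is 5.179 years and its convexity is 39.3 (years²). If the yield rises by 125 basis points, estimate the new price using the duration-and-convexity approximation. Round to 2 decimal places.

Duration effect: -D_mod·Δy = -5.179 × (+0.0125) = -0.0647375
Convexity effect: ½·C·(Δy)² = 0.5 × 39.3 × (0.0125)² = +0.0030703125
ΔP/P ≈ -0.0647375 + 0.0030703125 = -0.0616671875
New price ≈ 134.17 × (1 - 0.0616671875) = 125.896113453125.

C$125.90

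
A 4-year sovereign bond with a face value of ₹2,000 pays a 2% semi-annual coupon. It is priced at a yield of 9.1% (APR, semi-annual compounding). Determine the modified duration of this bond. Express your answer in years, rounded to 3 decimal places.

3.673 years

Periodic yield y = 0.0455. First find Macaulay duration:
  t   CF        PV=CF/(1+0.0455)^t    t·PV
  1        20.00        19.1296        19.1296
  2        20.00        18.2971        36.5942
  3        20.00        17.5008        52.5024
  4        20.00        16.7392        66.9567
  5        20.00        16.0107        80.0534
  6        20.00        15.3139        91.8834
  7        20.00        14.6474       102.5321
  8     2,020.00     1,415.0086    11,320.0686
  Σ                  1,532.6473    11,769.7203
P = 1,532.6473; Macaulay duration = 11,769.7203 / 1,532.6473 = 7.67934 half-year periods = 3.83967 years.
Modified duration = D_Mac / (1 + y) = 3.83967 / 1.0455 = 3.67257 years.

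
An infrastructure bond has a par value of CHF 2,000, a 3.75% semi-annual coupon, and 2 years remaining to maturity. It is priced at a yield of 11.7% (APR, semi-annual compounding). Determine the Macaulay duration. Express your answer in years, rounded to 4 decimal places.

Periodic yield y = 0.0585. Discount each cash flow and weight by its period:
  t   CF        PV=CF/(1+0.0585)^t    t·PV
  1        37.50        35.4275        35.4275
  2        37.50        33.4695        66.9390
  3        37.50        31.6198        94.8593
  4     2,037.50     1,623.0585     6,492.2339
  Σ                  1,723.5753     6,689.4598
Price P = Σ PV = 1,723.5753.
Macaulay duration = Σ(t·PV) / P = 6,689.4598 / 1,723.5753 = 3.88115 half-year periods.
In years: 3.88115 / 2 = 1.94058 years.

1.9406 years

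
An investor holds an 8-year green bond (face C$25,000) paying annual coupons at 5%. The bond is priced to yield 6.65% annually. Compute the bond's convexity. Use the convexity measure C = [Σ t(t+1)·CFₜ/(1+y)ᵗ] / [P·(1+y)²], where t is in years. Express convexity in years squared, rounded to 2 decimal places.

With y = 0.0665:
  t   CF        PV=CF/(1+0.0665)^t    t·PV        t(t+1)·PV
  1     1,250.00     1,172.0581     1,172.0581       2,344.1163
  2     1,250.00     1,098.9762     2,197.9524       6,593.8573
  3     1,250.00     1,030.4512     3,091.3536      12,365.4145
  4     1,250.00       966.1990     3,864.7959      19,323.9796
  5     1,250.00       905.9531     4,529.7655      27,178.5929
  6     1,250.00       849.4638     5,096.7825      35,677.4778
  7     1,250.00       796.4967     5,575.4771      44,603.8166
  8    26,250.00    15,683.4798   125,467.8386   1,129,210.5470
  Σ                 22,503.0779   150,996.0238   1,277,297.8020
P = 22,503.0779.
Convexity = Σ t(t+1)·PV / [P·(1+y)²] = 1,277,297.8020 / (22,503.0779 × 1.137422) = 49.90321.

49.90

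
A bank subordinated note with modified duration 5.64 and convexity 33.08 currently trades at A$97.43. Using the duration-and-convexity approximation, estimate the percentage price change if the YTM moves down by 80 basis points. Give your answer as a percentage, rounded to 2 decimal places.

Duration effect: -D_mod·Δy = -5.64 × (-0.008) = +0.045120
Convexity effect: ½·C·(Δy)² = 0.5 × 33.08 × (-0.008)² = +0.00105856
ΔP/P ≈ +0.045120 + 0.00105856 = +0.04617856
= +4.617856%.

+4.62%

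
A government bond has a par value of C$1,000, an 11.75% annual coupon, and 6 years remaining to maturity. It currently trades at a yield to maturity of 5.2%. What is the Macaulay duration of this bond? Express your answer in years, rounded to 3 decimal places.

4.821 years

Periodic yield y = 0.052. Discount each cash flow and weight by its year:
  t   CF        PV=CF/(1+0.052)^t    t·PV
  1       117.50       111.6920       111.6920
  2       117.50       106.1711       212.3422
  3       117.50       100.9231       302.7693
  4       117.50        95.9345       383.7381
  5       117.50        91.1925       455.9625
  6     1,117.50       824.4287     4,946.5721
  Σ                  1,330.3420     6,413.0763
Price P = Σ PV = 1,330.3420.
Macaulay duration = Σ(t·PV) / P = 6,413.0763 / 1,330.3420 = 4.82062 years.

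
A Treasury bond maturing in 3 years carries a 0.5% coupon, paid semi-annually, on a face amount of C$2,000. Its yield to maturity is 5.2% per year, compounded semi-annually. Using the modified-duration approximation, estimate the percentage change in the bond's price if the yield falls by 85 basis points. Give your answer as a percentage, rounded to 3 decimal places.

Periodic yield y = 0.026. Modified duration first:
  t   CF        PV=CF/(1+0.026)^t    t·PV
  1         5.00         4.8733         4.8733
  2         5.00         4.7498         9.4996
  3         5.00         4.6294        13.8883
  4         5.00         4.5121        18.0485
  5         5.00         4.3978        21.9889
  6     2,005.00     1,718.8193    10,312.9156
  Σ                  1,741.9817    10,381.2141
P = 1,741.9817; D_Mac = 5.95943 half-year periods = 2.97971 yrs; D_mod = 2.97971/(1+0.026) = 2.90420 yrs.
ΔP/P ≈ -D_mod · Δy = -2.90420 × (-0.0085) = +0.024686 = +2.4686%.

+2.469%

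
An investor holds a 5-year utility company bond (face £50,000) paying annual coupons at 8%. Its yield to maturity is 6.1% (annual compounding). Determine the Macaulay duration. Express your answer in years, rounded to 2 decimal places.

Periodic yield y = 0.061. Discount each cash flow and weight by its year:
  t   CF        PV=CF/(1+0.061)^t    t·PV
  1     4,000.00     3,770.0283     3,770.0283
  2     4,000.00     3,553.2783     7,106.5566
  3     4,000.00     3,348.9899    10,046.9697
  4     4,000.00     3,156.4467    12,625.7867
  5    54,000.00    40,162.1395   200,810.6975
  Σ                 53,990.8827   234,360.0388
Price P = Σ PV = 53,990.8827.
Macaulay duration = Σ(t·PV) / P = 234,360.0388 / 53,990.8827 = 4.34073 years.

4.34 years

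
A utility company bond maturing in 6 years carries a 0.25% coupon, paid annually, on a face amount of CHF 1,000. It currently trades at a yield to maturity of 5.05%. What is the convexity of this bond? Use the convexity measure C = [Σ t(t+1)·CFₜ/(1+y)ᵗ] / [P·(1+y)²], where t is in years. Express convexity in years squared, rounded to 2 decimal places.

37.69

With y = 0.0505:
  t   CF        PV=CF/(1+0.0505)^t    t·PV        t(t+1)·PV
  1         2.50         2.3798         2.3798           4.7596
  2         2.50         2.2654         4.5308          13.5925
  3         2.50         2.1565         6.4695          25.8781
  4         2.50         2.0528         8.2114          41.0569
  5         2.50         1.9542         9.7708          58.6247
  6     1,002.50       745.9471     4,475.6827      31,329.7790
  Σ                    756.7559     4,507.0451      31,473.6909
P = 756.7559.
Convexity = Σ t(t+1)·PV / [P·(1+y)²] = 31,473.6909 / (756.7559 × 1.103550) = 37.68771.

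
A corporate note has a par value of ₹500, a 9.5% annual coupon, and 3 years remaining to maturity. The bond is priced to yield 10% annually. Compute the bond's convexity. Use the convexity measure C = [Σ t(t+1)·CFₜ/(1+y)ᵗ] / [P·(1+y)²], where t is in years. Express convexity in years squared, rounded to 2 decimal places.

8.80

With y = 0.1:
  t   CF        PV=CF/(1+0.1)^t    t·PV        t(t+1)·PV
  1        47.50        43.1818        43.1818          86.3636
  2        47.50        39.2562        78.5124         235.5372
  3       547.50       411.3449     1,234.0346       4,936.1382
  Σ                    493.7829     1,355.7288       5,258.0391
P = 493.7829.
Convexity = Σ t(t+1)·PV / [P·(1+y)²] = 5,258.0391 / (493.7829 × 1.210000) = 8.80040.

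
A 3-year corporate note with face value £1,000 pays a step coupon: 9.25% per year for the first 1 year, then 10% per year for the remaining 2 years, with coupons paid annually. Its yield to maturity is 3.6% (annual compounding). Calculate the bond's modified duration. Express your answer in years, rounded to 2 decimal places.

2.67 years

Periodic yield y = 0.036. First find Macaulay duration:
  t   CF        PV=CF/(1+0.036)^t    t·PV
  1        92.50        89.2857        89.2857
  2       100.00        93.1709       186.3419
  3     1,100.00       989.2668     2,967.8003
  Σ                  1,171.7234     3,243.4279
P = 1,171.7234; Macaulay duration = 3,243.4279 / 1,171.7234 = 2.76808 years.
Modified duration = D_Mac / (1 + y) = 2.76808 / 1.036 = 2.67189 years.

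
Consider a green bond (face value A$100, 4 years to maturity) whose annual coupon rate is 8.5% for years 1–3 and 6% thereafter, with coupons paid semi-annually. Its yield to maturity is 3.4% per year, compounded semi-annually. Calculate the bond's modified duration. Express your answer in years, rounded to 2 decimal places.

3.46 years

Periodic yield y = 0.017. First find Macaulay duration:
  t   CF        PV=CF/(1+0.017)^t    t·PV
  1         4.25         4.1790         4.1790
  2         4.25         4.1091         8.2182
  3         4.25         4.0404        12.1212
  4         4.25         3.9729        15.8915
  5         4.25         3.9065        19.5323
  6         4.25         3.8412        23.0470
  7         3.00         2.6661        18.6626
  8       103.00        90.0056       720.0449
  Σ                    116.7207       821.6968
P = 116.7207; Macaulay duration = 821.6968 / 116.7207 = 7.03986 half-year periods = 3.51993 years.
Modified duration = D_Mac / (1 + y) = 3.51993 / 1.017 = 3.46109 years.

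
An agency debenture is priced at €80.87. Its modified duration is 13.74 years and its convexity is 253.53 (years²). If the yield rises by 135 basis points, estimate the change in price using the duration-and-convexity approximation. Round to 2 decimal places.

Duration effect: -D_mod·Δy = -13.74 × (+0.0135) = -0.185490
Convexity effect: ½·C·(Δy)² = 0.5 × 253.53 × (0.0135)² = +0.02310292125
ΔP/P ≈ -0.185490 + 0.02310292125 = -0.16238707875
ΔP ≈ 80.87 × (-0.16238707875) = -13.1322430585125.

-€13.13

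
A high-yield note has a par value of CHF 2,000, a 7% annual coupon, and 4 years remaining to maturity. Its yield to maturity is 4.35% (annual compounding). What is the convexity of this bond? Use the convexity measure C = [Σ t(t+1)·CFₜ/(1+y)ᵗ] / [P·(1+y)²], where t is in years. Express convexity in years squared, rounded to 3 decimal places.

With y = 0.0435:
  t   CF        PV=CF/(1+0.0435)^t    t·PV        t(t+1)·PV
  1       140.00       134.1639       134.1639         268.3277
  2       140.00       128.5710       257.1421         771.4262
  3       140.00       123.2113       369.6340       1,478.5361
  4     2,140.00     1,804.8618     7,219.4473      36,097.2365
  Σ                  2,190.8081     7,980.3873      38,615.5265
P = 2,190.8081.
Convexity = Σ t(t+1)·PV / [P·(1+y)²] = 38,615.5265 / (2,190.8081 × 1.088892) = 16.18724.

16.187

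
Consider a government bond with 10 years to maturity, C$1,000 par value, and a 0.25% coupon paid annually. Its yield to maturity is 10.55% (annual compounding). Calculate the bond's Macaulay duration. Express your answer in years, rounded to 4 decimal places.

9.7912 years

Periodic yield y = 0.1055. Discount each cash flow and weight by its year:
  t   CF        PV=CF/(1+0.1055)^t    t·PV
  1         2.50         2.2614         2.2614
  2         2.50         2.0456         4.0912
  3         2.50         1.8504         5.5512
  4         2.50         1.6738         6.6952
  5         2.50         1.5141         7.5704
  6         2.50         1.3696         8.2175
  7         2.50         1.2389         8.6722
  8         2.50         1.1207         8.9652
  9         2.50         1.0137         9.1233
  10    1,002.50       367.7028     3,677.0278
  Σ                    381.7909     3,738.1754
Price P = Σ PV = 381.7909.
Macaulay duration = Σ(t·PV) / P = 3,738.1754 / 381.7909 = 9.79116 years.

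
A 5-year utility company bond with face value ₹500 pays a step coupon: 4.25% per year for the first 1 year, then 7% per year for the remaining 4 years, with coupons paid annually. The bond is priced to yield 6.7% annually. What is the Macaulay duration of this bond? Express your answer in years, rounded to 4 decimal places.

4.4800 years

Periodic yield y = 0.067. Discount each cash flow and weight by its year:
  t   CF        PV=CF/(1+0.067)^t    t·PV
  1        21.25        19.9157        19.9157
  2        35.00        30.7425        61.4850
  3        35.00        28.8121        86.4363
  4        35.00        27.0029       108.0116
  5       535.00       386.8403     1,934.2014
  Σ                    493.3134     2,210.0499
Price P = Σ PV = 493.3134.
Macaulay duration = Σ(t·PV) / P = 2,210.0499 / 493.3134 = 4.48001 years.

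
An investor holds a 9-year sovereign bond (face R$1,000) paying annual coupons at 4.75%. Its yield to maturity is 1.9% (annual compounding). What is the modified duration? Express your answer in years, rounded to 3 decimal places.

Periodic yield y = 0.019. First find Macaulay duration:
  t   CF        PV=CF/(1+0.019)^t    t·PV
  1        47.50        46.6143        46.6143
  2        47.50        45.7452        91.4903
  3        47.50        44.8922       134.6767
  4        47.50        44.0552       176.2207
  5        47.50        43.2337       216.1686
  6        47.50        42.4276       254.5656
  7        47.50        41.6365       291.4556
  8        47.50        40.8602       326.8813
  9     1,047.50       884.2730     7,958.4572
  Σ                  1,233.7379     9,496.5304
P = 1,233.7379; Macaulay duration = 9,496.5304 / 1,233.7379 = 7.69736 years.
Modified duration = D_Mac / (1 + y) = 7.69736 / 1.019 = 7.55384 years.

7.554 years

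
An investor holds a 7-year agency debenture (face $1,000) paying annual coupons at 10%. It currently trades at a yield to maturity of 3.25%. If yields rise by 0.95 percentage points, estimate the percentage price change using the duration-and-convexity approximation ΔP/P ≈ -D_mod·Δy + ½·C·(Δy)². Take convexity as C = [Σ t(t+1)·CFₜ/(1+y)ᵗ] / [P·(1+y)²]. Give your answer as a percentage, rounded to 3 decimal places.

-5.011%

With y = 0.0325:
  t   CF        PV=CF/(1+0.0325)^t    t·PV        t(t+1)·PV
  1       100.00        96.8523        96.8523         193.7046
  2       100.00        93.8037       187.6074         562.8221
  3       100.00        90.8510       272.5531       1,090.2123
  4       100.00        87.9913       351.9652       1,759.8261
  5       100.00        85.2216       426.1080       2,556.6481
  6       100.00        82.5391       495.2345       3,466.6415
  7     1,100.00       879.3510     6,155.4570      49,243.6561
  Σ                  1,416.6100     7,985.7775      58,873.5107
P = 1,416.6100; D_Mac = 5.63724 yrs; D_mod = 5.45980 yrs; C = 38.98428.
Duration effect: -5.45980 × (+0.0095) = -0.051868
Convexity effect: 0.5 × 38.98428 × (0.0095)² = +0.0017592
ΔP/P ≈ -0.051868 + 0.0017592 = -0.050109 = -5.0109%.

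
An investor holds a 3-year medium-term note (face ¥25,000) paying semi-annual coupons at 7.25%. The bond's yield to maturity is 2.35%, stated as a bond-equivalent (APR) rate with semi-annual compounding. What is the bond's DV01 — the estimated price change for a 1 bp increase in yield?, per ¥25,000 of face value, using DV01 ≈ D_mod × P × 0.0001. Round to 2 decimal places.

¥7.81

Periodic yield y = 0.01175.
  t   CF        PV=CF/(1+0.01175)^t    t·PV
  1       906.25       895.7252       895.7252
  2       906.25       885.3227     1,770.6454
  3       906.25       875.0410     2,625.1229
  4       906.25       864.8786     3,459.5145
  5       906.25       854.8343     4,274.1716
  6    25,906.25    24,152.6770   144,916.0621
  Σ                 28,528.4789   157,941.2418
P = 28,528.4789; D_Mac = 5.53627 half-year periods = 2.76813 yrs; D_mod = 2.73599 yrs.
DV01 ≈ 2.73599 × 28,528.4789 × 0.0001 = 7.805349.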